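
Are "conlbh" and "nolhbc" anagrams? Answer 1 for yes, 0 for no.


Strings: "conlbh", "nolhbc"
Sorted first:  bchlno
Sorted second: bchlno
Sorted forms match => anagrams

1


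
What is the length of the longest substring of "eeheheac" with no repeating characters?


Input: "eeheheac"
Sliding window (track last position of each char):
  Position 0 ('e'): window [0,0] length 1 -- new best
  Position 1 ('e'): repeat (last at 0), move window start to 1
  Position 1 ('e'): window [1,1] length 1
  Position 2 ('h'): window [1,2] length 2 -- new best
  Position 3 ('e'): repeat (last at 1), move window start to 2
  Position 3 ('e'): window [2,3] length 2
  Position 4 ('h'): repeat (last at 2), move window start to 3
  Position 4 ('h'): window [3,4] length 2
  Position 5 ('e'): repeat (last at 3), move window start to 4
  Position 5 ('e'): window [4,5] length 2
  Position 6 ('a'): window [4,6] length 3 -- new best
  Position 7 ('c'): window [4,7] length 4 -- new best
Longest substring with no repeats: "heac" with length 4

4


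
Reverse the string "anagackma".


Input: anagackma
Reading characters right to left:
  Position 8: 'a'
  Position 7: 'm'
  Position 6: 'k'
  Position 5: 'c'
  Position 4: 'a'
  Position 3: 'g'
  Position 2: 'a'
  Position 1: 'n'
  Position 0: 'a'
Reversed: amkcagana

amkcagana


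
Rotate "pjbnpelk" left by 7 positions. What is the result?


Input: "pjbnpelk", rotate left by 7
First 7 characters: "pjbnpel"
Remaining characters: "k"
Concatenate remaining + first: "k" + "pjbnpel" = "kpjbnpel"

kpjbnpel


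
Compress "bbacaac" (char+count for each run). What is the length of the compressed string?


Input: bbacaac
Runs:
  'b' x 2 => "b2"
  'a' x 1 => "a1"
  'c' x 1 => "c1"
  'a' x 2 => "a2"
  'c' x 1 => "c1"
Compressed: "b2a1c1a2c1"
Compressed length: 10

10


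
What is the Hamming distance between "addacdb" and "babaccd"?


Comparing "addacdb" and "babaccd" position by position:
  Position 0: 'a' vs 'b' => differ
  Position 1: 'd' vs 'a' => differ
  Position 2: 'd' vs 'b' => differ
  Position 3: 'a' vs 'a' => same
  Position 4: 'c' vs 'c' => same
  Position 5: 'd' vs 'c' => differ
  Position 6: 'b' vs 'd' => differ
Total differences (Hamming distance): 5

5


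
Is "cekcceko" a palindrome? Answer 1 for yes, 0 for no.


Input: cekcceko
Reversed: okecckec
  Compare pos 0 ('c') with pos 7 ('o'): MISMATCH
  Compare pos 1 ('e') with pos 6 ('k'): MISMATCH
  Compare pos 2 ('k') with pos 5 ('e'): MISMATCH
  Compare pos 3 ('c') with pos 4 ('c'): match
Result: not a palindrome

0


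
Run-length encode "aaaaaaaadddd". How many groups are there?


Input: aaaaaaaadddd
Scanning for consecutive runs:
  Group 1: 'a' x 8 (positions 0-7)
  Group 2: 'd' x 4 (positions 8-11)
Total groups: 2

2


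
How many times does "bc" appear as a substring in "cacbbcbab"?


Searching for "bc" in "cacbbcbab"
Scanning each position:
  Position 0: "ca" => no
  Position 1: "ac" => no
  Position 2: "cb" => no
  Position 3: "bb" => no
  Position 4: "bc" => MATCH
  Position 5: "cb" => no
  Position 6: "ba" => no
  Position 7: "ab" => no
Total occurrences: 1

1


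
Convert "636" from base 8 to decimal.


Input: "636" in base 8
Positional expansion:
  Digit '6' (value 6) x 8^2 = 384
  Digit '3' (value 3) x 8^1 = 24
  Digit '6' (value 6) x 8^0 = 6
Sum = 414

414


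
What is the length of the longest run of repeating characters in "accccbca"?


Input: "accccbca"
Scanning for longest run:
  Position 1 ('c'): new char, reset run to 1
  Position 2 ('c'): continues run of 'c', length=2
  Position 3 ('c'): continues run of 'c', length=3
  Position 4 ('c'): continues run of 'c', length=4
  Position 5 ('b'): new char, reset run to 1
  Position 6 ('c'): new char, reset run to 1
  Position 7 ('a'): new char, reset run to 1
Longest run: 'c' with length 4

4


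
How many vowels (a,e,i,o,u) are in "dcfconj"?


Input: dcfconj
Checking each character:
  'd' at position 0: consonant
  'c' at position 1: consonant
  'f' at position 2: consonant
  'c' at position 3: consonant
  'o' at position 4: vowel (running total: 1)
  'n' at position 5: consonant
  'j' at position 6: consonant
Total vowels: 1

1


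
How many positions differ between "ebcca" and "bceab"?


Comparing "ebcca" and "bceab" position by position:
  Position 0: 'e' vs 'b' => DIFFER
  Position 1: 'b' vs 'c' => DIFFER
  Position 2: 'c' vs 'e' => DIFFER
  Position 3: 'c' vs 'a' => DIFFER
  Position 4: 'a' vs 'b' => DIFFER
Positions that differ: 5

5


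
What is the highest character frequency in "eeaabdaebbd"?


Input: eeaabdaebbd
Character counts:
  'a': 3
  'b': 3
  'd': 2
  'e': 3
Maximum frequency: 3

3


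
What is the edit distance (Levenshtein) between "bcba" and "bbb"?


Computing edit distance: "bcba" -> "bbb"
DP table:
           b    b    b
      0    1    2    3
  b   1    0    1    2
  c   2    1    1    2
  b   3    2    1    1
  a   4    3    2    2
Edit distance = dp[4][3] = 2

2


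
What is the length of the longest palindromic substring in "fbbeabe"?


Input: "fbbeabe"
Checking substrings for palindromes:
  [1:3] "bb" (len 2) => palindrome
Longest palindromic substring: "bb" with length 2

2


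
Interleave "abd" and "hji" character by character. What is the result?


Interleaving "abd" and "hji":
  Position 0: 'a' from first, 'h' from second => "ah"
  Position 1: 'b' from first, 'j' from second => "bj"
  Position 2: 'd' from first, 'i' from second => "di"
Result: ahbjdi

ahbjdi


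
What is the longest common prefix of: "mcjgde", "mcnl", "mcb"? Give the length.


Words: mcjgde, mcnl, mcb
  Position 0: all 'm' => match
  Position 1: all 'c' => match
  Position 2: ('j', 'n', 'b') => mismatch, stop
LCP = "mc" (length 2)

2


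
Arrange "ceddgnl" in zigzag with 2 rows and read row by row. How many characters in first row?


Zigzag "ceddgnl" into 2 rows:
Placing characters:
  'c' => row 0
  'e' => row 1
  'd' => row 0
  'd' => row 1
  'g' => row 0
  'n' => row 1
  'l' => row 0
Rows:
  Row 0: "cdgl"
  Row 1: "edn"
First row length: 4

4


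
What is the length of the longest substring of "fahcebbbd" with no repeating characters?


Input: "fahcebbbd"
Sliding window (track last position of each char):
  Position 0 ('f'): window [0,0] length 1 -- new best
  Position 1 ('a'): window [0,1] length 2 -- new best
  Position 2 ('h'): window [0,2] length 3 -- new best
  Position 3 ('c'): window [0,3] length 4 -- new best
  Position 4 ('e'): window [0,4] length 5 -- new best
  Position 5 ('b'): window [0,5] length 6 -- new best
  Position 6 ('b'): repeat (last at 5), move window start to 6
  Position 6 ('b'): window [6,6] length 1
  Position 7 ('b'): repeat (last at 6), move window start to 7
  Position 7 ('b'): window [7,7] length 1
  Position 8 ('d'): window [7,8] length 2
Longest substring with no repeats: "fahceb" with length 6

6


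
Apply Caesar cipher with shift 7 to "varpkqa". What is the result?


Caesar cipher: shift "varpkqa" by 7
  'v' (pos 21) + 7 = pos 2 = 'c'
  'a' (pos 0) + 7 = pos 7 = 'h'
  'r' (pos 17) + 7 = pos 24 = 'y'
  'p' (pos 15) + 7 = pos 22 = 'w'
  'k' (pos 10) + 7 = pos 17 = 'r'
  'q' (pos 16) + 7 = pos 23 = 'x'
  'a' (pos 0) + 7 = pos 7 = 'h'
Result: chywrxh

chywrxh


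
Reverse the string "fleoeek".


Input: fleoeek
Reading characters right to left:
  Position 6: 'k'
  Position 5: 'e'
  Position 4: 'e'
  Position 3: 'o'
  Position 2: 'e'
  Position 1: 'l'
  Position 0: 'f'
Reversed: keeoelf

keeoelf


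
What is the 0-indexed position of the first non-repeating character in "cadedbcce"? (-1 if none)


Input: cadedbcce
Character frequencies:
  'a': 1
  'b': 1
  'c': 3
  'd': 2
  'e': 2
Scanning left to right for freq == 1:
  Position 0 ('c'): freq=3, skip
  Position 1 ('a'): unique! => answer = 1

1


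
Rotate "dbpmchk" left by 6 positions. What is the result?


Input: "dbpmchk", rotate left by 6
First 6 characters: "dbpmch"
Remaining characters: "k"
Concatenate remaining + first: "k" + "dbpmch" = "kdbpmch"

kdbpmch


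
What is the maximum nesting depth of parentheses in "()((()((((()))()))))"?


Input: "()((()((((()))()))))"
Tracking depth:
  Position 0 '(': depth becomes 1
  Position 1 ')': depth becomes 0
  Position 2 '(': depth becomes 1
  Position 3 '(': depth becomes 2
  Position 4 '(': depth becomes 3
  Position 5 ')': depth becomes 2
  Position 6 '(': depth becomes 3
  Position 7 '(': depth becomes 4
  Position 8 '(': depth becomes 5
  Position 9 '(': depth becomes 6
  Position 10 '(': depth becomes 7
  Position 11 ')': depth becomes 6
  Position 12 ')': depth becomes 5
  Position 13 ')': depth becomes 4
  Position 14 '(': depth becomes 5
  Position 15 ')': depth becomes 4
  Position 16 ')': depth becomes 3
  Position 17 ')': depth becomes 2
  Position 18 ')': depth becomes 1
  Position 19 ')': depth becomes 0
Maximum depth reached: 7

7


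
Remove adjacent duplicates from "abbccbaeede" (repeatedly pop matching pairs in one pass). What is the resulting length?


Input: abbccbaeede
Stack-based adjacent duplicate removal:
  Read 'a': push. Stack: a
  Read 'b': push. Stack: ab
  Read 'b': matches stack top 'b' => pop. Stack: a
  Read 'c': push. Stack: ac
  Read 'c': matches stack top 'c' => pop. Stack: a
  Read 'b': push. Stack: ab
  Read 'a': push. Stack: aba
  Read 'e': push. Stack: abae
  Read 'e': matches stack top 'e' => pop. Stack: aba
  Read 'd': push. Stack: abad
  Read 'e': push. Stack: abade
Final stack: "abade" (length 5)

5


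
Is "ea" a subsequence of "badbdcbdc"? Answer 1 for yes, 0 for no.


Check if "ea" is a subsequence of "badbdcbdc"
Greedy scan:
  Position 0 ('b'): no match needed
  Position 1 ('a'): no match needed
  Position 2 ('d'): no match needed
  Position 3 ('b'): no match needed
  Position 4 ('d'): no match needed
  Position 5 ('c'): no match needed
  Position 6 ('b'): no match needed
  Position 7 ('d'): no match needed
  Position 8 ('c'): no match needed
Only matched 0/2 characters => not a subsequence

0


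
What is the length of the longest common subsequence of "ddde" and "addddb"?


LCS of "ddde" and "addddb"
DP table:
           a    d    d    d    d    b
      0    0    0    0    0    0    0
  d   0    0    1    1    1    1    1
  d   0    0    1    2    2    2    2
  d   0    0    1    2    3    3    3
  e   0    0    1    2    3    3    3
LCS length = dp[4][6] = 3

3


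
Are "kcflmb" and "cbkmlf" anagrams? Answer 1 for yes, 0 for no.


Strings: "kcflmb", "cbkmlf"
Sorted first:  bcfklm
Sorted second: bcfklm
Sorted forms match => anagrams

1


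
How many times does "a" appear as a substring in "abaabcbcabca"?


Searching for "a" in "abaabcbcabca"
Scanning each position:
  Position 0: "a" => MATCH
  Position 1: "b" => no
  Position 2: "a" => MATCH
  Position 3: "a" => MATCH
  Position 4: "b" => no
  Position 5: "c" => no
  Position 6: "b" => no
  Position 7: "c" => no
  Position 8: "a" => MATCH
  Position 9: "b" => no
  Position 10: "c" => no
  Position 11: "a" => MATCH
Total occurrences: 5

5


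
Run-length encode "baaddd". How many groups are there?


Input: baaddd
Scanning for consecutive runs:
  Group 1: 'b' x 1 (positions 0-0)
  Group 2: 'a' x 2 (positions 1-2)
  Group 3: 'd' x 3 (positions 3-5)
Total groups: 3

3


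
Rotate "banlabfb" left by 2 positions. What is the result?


Input: "banlabfb", rotate left by 2
First 2 characters: "ba"
Remaining characters: "nlabfb"
Concatenate remaining + first: "nlabfb" + "ba" = "nlabfbba"

nlabfbba


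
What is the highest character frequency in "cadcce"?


Input: cadcce
Character counts:
  'a': 1
  'c': 3
  'd': 1
  'e': 1
Maximum frequency: 3

3


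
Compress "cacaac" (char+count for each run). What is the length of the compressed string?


Input: cacaac
Runs:
  'c' x 1 => "c1"
  'a' x 1 => "a1"
  'c' x 1 => "c1"
  'a' x 2 => "a2"
  'c' x 1 => "c1"
Compressed: "c1a1c1a2c1"
Compressed length: 10

10


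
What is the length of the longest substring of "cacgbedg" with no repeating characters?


Input: "cacgbedg"
Sliding window (track last position of each char):
  Position 0 ('c'): window [0,0] length 1 -- new best
  Position 1 ('a'): window [0,1] length 2 -- new best
  Position 2 ('c'): repeat (last at 0), move window start to 1
  Position 2 ('c'): window [1,2] length 2
  Position 3 ('g'): window [1,3] length 3 -- new best
  Position 4 ('b'): window [1,4] length 4 -- new best
  Position 5 ('e'): window [1,5] length 5 -- new best
  Position 6 ('d'): window [1,6] length 6 -- new best
  Position 7 ('g'): repeat (last at 3), move window start to 4
  Position 7 ('g'): window [4,7] length 4
Longest substring with no repeats: "acgbed" with length 6

6


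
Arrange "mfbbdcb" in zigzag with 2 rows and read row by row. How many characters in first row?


Zigzag "mfbbdcb" into 2 rows:
Placing characters:
  'm' => row 0
  'f' => row 1
  'b' => row 0
  'b' => row 1
  'd' => row 0
  'c' => row 1
  'b' => row 0
Rows:
  Row 0: "mbdb"
  Row 1: "fbc"
First row length: 4

4


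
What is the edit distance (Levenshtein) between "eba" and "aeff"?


Computing edit distance: "eba" -> "aeff"
DP table:
           a    e    f    f
      0    1    2    3    4
  e   1    1    1    2    3
  b   2    2    2    2    3
  a   3    2    3    3    3
Edit distance = dp[3][4] = 3

3


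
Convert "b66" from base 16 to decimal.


Input: "b66" in base 16
Positional expansion:
  Digit 'b' (value 11) x 16^2 = 2816
  Digit '6' (value 6) x 16^1 = 96
  Digit '6' (value 6) x 16^0 = 6
Sum = 2918

2918


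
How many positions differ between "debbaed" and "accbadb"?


Comparing "debbaed" and "accbadb" position by position:
  Position 0: 'd' vs 'a' => DIFFER
  Position 1: 'e' vs 'c' => DIFFER
  Position 2: 'b' vs 'c' => DIFFER
  Position 3: 'b' vs 'b' => same
  Position 4: 'a' vs 'a' => same
  Position 5: 'e' vs 'd' => DIFFER
  Position 6: 'd' vs 'b' => DIFFER
Positions that differ: 5

5


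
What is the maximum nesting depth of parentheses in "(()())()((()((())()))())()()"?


Input: "(()())()((()((())()))())()()"
Tracking depth:
  Position 0 '(': depth becomes 1
  Position 1 '(': depth becomes 2
  Position 2 ')': depth becomes 1
  Position 3 '(': depth becomes 2
  Position 4 ')': depth becomes 1
  Position 5 ')': depth becomes 0
  Position 6 '(': depth becomes 1
  Position 7 ')': depth becomes 0
  Position 8 '(': depth becomes 1
  Position 9 '(': depth becomes 2
  Position 10 '(': depth becomes 3
  Position 11 ')': depth becomes 2
  Position 12 '(': depth becomes 3
  Position 13 '(': depth becomes 4
  Position 14 '(': depth becomes 5
  Position 15 ')': depth becomes 4
  Position 16 ')': depth becomes 3
  Position 17 '(': depth becomes 4
  Position 18 ')': depth becomes 3
  Position 19 ')': depth becomes 2
  Position 20 ')': depth becomes 1
  Position 21 '(': depth becomes 2
  Position 22 ')': depth becomes 1
  Position 23 ')': depth becomes 0
  Position 24 '(': depth becomes 1
  Position 25 ')': depth becomes 0
  Position 26 '(': depth becomes 1
  Position 27 ')': depth becomes 0
Maximum depth reached: 5

5


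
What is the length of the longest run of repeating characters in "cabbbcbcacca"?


Input: "cabbbcbcacca"
Scanning for longest run:
  Position 1 ('a'): new char, reset run to 1
  Position 2 ('b'): new char, reset run to 1
  Position 3 ('b'): continues run of 'b', length=2
  Position 4 ('b'): continues run of 'b', length=3
  Position 5 ('c'): new char, reset run to 1
  Position 6 ('b'): new char, reset run to 1
  Position 7 ('c'): new char, reset run to 1
  Position 8 ('a'): new char, reset run to 1
  Position 9 ('c'): new char, reset run to 1
  Position 10 ('c'): continues run of 'c', length=2
  Position 11 ('a'): new char, reset run to 1
Longest run: 'b' with length 3

3


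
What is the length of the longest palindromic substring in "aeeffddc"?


Input: "aeeffddc"
Checking substrings for palindromes:
  [1:3] "ee" (len 2) => palindrome
  [3:5] "ff" (len 2) => palindrome
  [5:7] "dd" (len 2) => palindrome
Longest palindromic substring: "ee" with length 2

2


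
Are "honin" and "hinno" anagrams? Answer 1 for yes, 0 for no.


Strings: "honin", "hinno"
Sorted first:  hinno
Sorted second: hinno
Sorted forms match => anagrams

1


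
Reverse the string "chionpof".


Input: chionpof
Reading characters right to left:
  Position 7: 'f'
  Position 6: 'o'
  Position 5: 'p'
  Position 4: 'n'
  Position 3: 'o'
  Position 2: 'i'
  Position 1: 'h'
  Position 0: 'c'
Reversed: fopnoihc

fopnoihc


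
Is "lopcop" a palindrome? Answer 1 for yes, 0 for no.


Input: lopcop
Reversed: pocpol
  Compare pos 0 ('l') with pos 5 ('p'): MISMATCH
  Compare pos 1 ('o') with pos 4 ('o'): match
  Compare pos 2 ('p') with pos 3 ('c'): MISMATCH
Result: not a palindrome

0


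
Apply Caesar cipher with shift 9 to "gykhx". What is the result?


Caesar cipher: shift "gykhx" by 9
  'g' (pos 6) + 9 = pos 15 = 'p'
  'y' (pos 24) + 9 = pos 7 = 'h'
  'k' (pos 10) + 9 = pos 19 = 't'
  'h' (pos 7) + 9 = pos 16 = 'q'
  'x' (pos 23) + 9 = pos 6 = 'g'
Result: phtqg

phtqg


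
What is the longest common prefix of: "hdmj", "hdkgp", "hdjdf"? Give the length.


Words: hdmj, hdkgp, hdjdf
  Position 0: all 'h' => match
  Position 1: all 'd' => match
  Position 2: ('m', 'k', 'j') => mismatch, stop
LCP = "hd" (length 2)

2


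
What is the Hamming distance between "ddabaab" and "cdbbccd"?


Comparing "ddabaab" and "cdbbccd" position by position:
  Position 0: 'd' vs 'c' => differ
  Position 1: 'd' vs 'd' => same
  Position 2: 'a' vs 'b' => differ
  Position 3: 'b' vs 'b' => same
  Position 4: 'a' vs 'c' => differ
  Position 5: 'a' vs 'c' => differ
  Position 6: 'b' vs 'd' => differ
Total differences (Hamming distance): 5

5


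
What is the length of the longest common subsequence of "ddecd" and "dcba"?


LCS of "ddecd" and "dcba"
DP table:
           d    c    b    a
      0    0    0    0    0
  d   0    1    1    1    1
  d   0    1    1    1    1
  e   0    1    1    1    1
  c   0    1    2    2    2
  d   0    1    2    2    2
LCS length = dp[5][4] = 2

2


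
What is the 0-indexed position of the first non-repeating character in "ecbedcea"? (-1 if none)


Input: ecbedcea
Character frequencies:
  'a': 1
  'b': 1
  'c': 2
  'd': 1
  'e': 3
Scanning left to right for freq == 1:
  Position 0 ('e'): freq=3, skip
  Position 1 ('c'): freq=2, skip
  Position 2 ('b'): unique! => answer = 2

2


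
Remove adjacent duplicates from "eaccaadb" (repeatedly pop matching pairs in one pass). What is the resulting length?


Input: eaccaadb
Stack-based adjacent duplicate removal:
  Read 'e': push. Stack: e
  Read 'a': push. Stack: ea
  Read 'c': push. Stack: eac
  Read 'c': matches stack top 'c' => pop. Stack: ea
  Read 'a': matches stack top 'a' => pop. Stack: e
  Read 'a': push. Stack: ea
  Read 'd': push. Stack: ead
  Read 'b': push. Stack: eadb
Final stack: "eadb" (length 4)

4


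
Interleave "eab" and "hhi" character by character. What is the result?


Interleaving "eab" and "hhi":
  Position 0: 'e' from first, 'h' from second => "eh"
  Position 1: 'a' from first, 'h' from second => "ah"
  Position 2: 'b' from first, 'i' from second => "bi"
Result: ehahbi

ehahbi


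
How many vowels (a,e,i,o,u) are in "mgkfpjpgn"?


Input: mgkfpjpgn
Checking each character:
  'm' at position 0: consonant
  'g' at position 1: consonant
  'k' at position 2: consonant
  'f' at position 3: consonant
  'p' at position 4: consonant
  'j' at position 5: consonant
  'p' at position 6: consonant
  'g' at position 7: consonant
  'n' at position 8: consonant
Total vowels: 0

0


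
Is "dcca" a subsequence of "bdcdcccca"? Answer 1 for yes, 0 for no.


Check if "dcca" is a subsequence of "bdcdcccca"
Greedy scan:
  Position 0 ('b'): no match needed
  Position 1 ('d'): matches sub[0] = 'd'
  Position 2 ('c'): matches sub[1] = 'c'
  Position 3 ('d'): no match needed
  Position 4 ('c'): matches sub[2] = 'c'
  Position 5 ('c'): no match needed
  Position 6 ('c'): no match needed
  Position 7 ('c'): no match needed
  Position 8 ('a'): matches sub[3] = 'a'
All 4 characters matched => is a subsequence

1


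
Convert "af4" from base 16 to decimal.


Input: "af4" in base 16
Positional expansion:
  Digit 'a' (value 10) x 16^2 = 2560
  Digit 'f' (value 15) x 16^1 = 240
  Digit '4' (value 4) x 16^0 = 4
Sum = 2804

2804


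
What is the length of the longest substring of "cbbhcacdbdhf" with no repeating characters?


Input: "cbbhcacdbdhf"
Sliding window (track last position of each char):
  Position 0 ('c'): window [0,0] length 1 -- new best
  Position 1 ('b'): window [0,1] length 2 -- new best
  Position 2 ('b'): repeat (last at 1), move window start to 2
  Position 2 ('b'): window [2,2] length 1
  Position 3 ('h'): window [2,3] length 2
  Position 4 ('c'): window [2,4] length 3 -- new best
  Position 5 ('a'): window [2,5] length 4 -- new best
  Position 6 ('c'): repeat (last at 4), move window start to 5
  Position 6 ('c'): window [5,6] length 2
  Position 7 ('d'): window [5,7] length 3
  Position 8 ('b'): window [5,8] length 4
  Position 9 ('d'): repeat (last at 7), move window start to 8
  Position 9 ('d'): window [8,9] length 2
  Position 10 ('h'): window [8,10] length 3
  Position 11 ('f'): window [8,11] length 4
Longest substring with no repeats: "bhca" with length 4

4


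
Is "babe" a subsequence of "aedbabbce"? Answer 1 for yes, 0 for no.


Check if "babe" is a subsequence of "aedbabbce"
Greedy scan:
  Position 0 ('a'): no match needed
  Position 1 ('e'): no match needed
  Position 2 ('d'): no match needed
  Position 3 ('b'): matches sub[0] = 'b'
  Position 4 ('a'): matches sub[1] = 'a'
  Position 5 ('b'): matches sub[2] = 'b'
  Position 6 ('b'): no match needed
  Position 7 ('c'): no match needed
  Position 8 ('e'): matches sub[3] = 'e'
All 4 characters matched => is a subsequence

1


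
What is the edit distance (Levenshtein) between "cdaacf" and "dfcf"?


Computing edit distance: "cdaacf" -> "dfcf"
DP table:
           d    f    c    f
      0    1    2    3    4
  c   1    1    2    2    3
  d   2    1    2    3    3
  a   3    2    2    3    4
  a   4    3    3    3    4
  c   5    4    4    3    4
  f   6    5    4    4    3
Edit distance = dp[6][4] = 3

3


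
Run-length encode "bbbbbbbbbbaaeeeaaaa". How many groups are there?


Input: bbbbbbbbbbaaeeeaaaa
Scanning for consecutive runs:
  Group 1: 'b' x 10 (positions 0-9)
  Group 2: 'a' x 2 (positions 10-11)
  Group 3: 'e' x 3 (positions 12-14)
  Group 4: 'a' x 4 (positions 15-18)
Total groups: 4

4


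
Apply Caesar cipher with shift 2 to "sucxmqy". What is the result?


Caesar cipher: shift "sucxmqy" by 2
  's' (pos 18) + 2 = pos 20 = 'u'
  'u' (pos 20) + 2 = pos 22 = 'w'
  'c' (pos 2) + 2 = pos 4 = 'e'
  'x' (pos 23) + 2 = pos 25 = 'z'
  'm' (pos 12) + 2 = pos 14 = 'o'
  'q' (pos 16) + 2 = pos 18 = 's'
  'y' (pos 24) + 2 = pos 0 = 'a'
Result: uwezosa

uwezosa


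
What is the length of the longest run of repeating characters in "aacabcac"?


Input: "aacabcac"
Scanning for longest run:
  Position 1 ('a'): continues run of 'a', length=2
  Position 2 ('c'): new char, reset run to 1
  Position 3 ('a'): new char, reset run to 1
  Position 4 ('b'): new char, reset run to 1
  Position 5 ('c'): new char, reset run to 1
  Position 6 ('a'): new char, reset run to 1
  Position 7 ('c'): new char, reset run to 1
Longest run: 'a' with length 2

2


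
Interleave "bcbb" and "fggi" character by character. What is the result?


Interleaving "bcbb" and "fggi":
  Position 0: 'b' from first, 'f' from second => "bf"
  Position 1: 'c' from first, 'g' from second => "cg"
  Position 2: 'b' from first, 'g' from second => "bg"
  Position 3: 'b' from first, 'i' from second => "bi"
Result: bfcgbgbi

bfcgbgbi


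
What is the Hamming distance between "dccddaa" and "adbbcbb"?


Comparing "dccddaa" and "adbbcbb" position by position:
  Position 0: 'd' vs 'a' => differ
  Position 1: 'c' vs 'd' => differ
  Position 2: 'c' vs 'b' => differ
  Position 3: 'd' vs 'b' => differ
  Position 4: 'd' vs 'c' => differ
  Position 5: 'a' vs 'b' => differ
  Position 6: 'a' vs 'b' => differ
Total differences (Hamming distance): 7

7


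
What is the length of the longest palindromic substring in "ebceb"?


Input: "ebceb"
Checking substrings for palindromes:
  No multi-char palindromic substrings found
Longest palindromic substring: "e" with length 1

1


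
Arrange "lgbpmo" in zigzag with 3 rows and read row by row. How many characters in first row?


Zigzag "lgbpmo" into 3 rows:
Placing characters:
  'l' => row 0
  'g' => row 1
  'b' => row 2
  'p' => row 1
  'm' => row 0
  'o' => row 1
Rows:
  Row 0: "lm"
  Row 1: "gpo"
  Row 2: "b"
First row length: 2

2


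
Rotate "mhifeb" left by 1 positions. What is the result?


Input: "mhifeb", rotate left by 1
First 1 characters: "m"
Remaining characters: "hifeb"
Concatenate remaining + first: "hifeb" + "m" = "hifebm"

hifebm


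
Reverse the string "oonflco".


Input: oonflco
Reading characters right to left:
  Position 6: 'o'
  Position 5: 'c'
  Position 4: 'l'
  Position 3: 'f'
  Position 2: 'n'
  Position 1: 'o'
  Position 0: 'o'
Reversed: oclfnoo

oclfnoo


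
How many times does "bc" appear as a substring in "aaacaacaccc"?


Searching for "bc" in "aaacaacaccc"
Scanning each position:
  Position 0: "aa" => no
  Position 1: "aa" => no
  Position 2: "ac" => no
  Position 3: "ca" => no
  Position 4: "aa" => no
  Position 5: "ac" => no
  Position 6: "ca" => no
  Position 7: "ac" => no
  Position 8: "cc" => no
  Position 9: "cc" => no
Total occurrences: 0

0


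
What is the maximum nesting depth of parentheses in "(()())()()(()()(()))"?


Input: "(()())()()(()()(()))"
Tracking depth:
  Position 0 '(': depth becomes 1
  Position 1 '(': depth becomes 2
  Position 2 ')': depth becomes 1
  Position 3 '(': depth becomes 2
  Position 4 ')': depth becomes 1
  Position 5 ')': depth becomes 0
  Position 6 '(': depth becomes 1
  Position 7 ')': depth becomes 0
  Position 8 '(': depth becomes 1
  Position 9 ')': depth becomes 0
  Position 10 '(': depth becomes 1
  Position 11 '(': depth becomes 2
  Position 12 ')': depth becomes 1
  Position 13 '(': depth becomes 2
  Position 14 ')': depth becomes 1
  Position 15 '(': depth becomes 2
  Position 16 '(': depth becomes 3
  Position 17 ')': depth becomes 2
  Position 18 ')': depth becomes 1
  Position 19 ')': depth becomes 0
Maximum depth reached: 3

3


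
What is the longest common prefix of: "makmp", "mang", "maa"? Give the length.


Words: makmp, mang, maa
  Position 0: all 'm' => match
  Position 1: all 'a' => match
  Position 2: ('k', 'n', 'a') => mismatch, stop
LCP = "ma" (length 2)

2


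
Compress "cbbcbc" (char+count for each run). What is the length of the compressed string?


Input: cbbcbc
Runs:
  'c' x 1 => "c1"
  'b' x 2 => "b2"
  'c' x 1 => "c1"
  'b' x 1 => "b1"
  'c' x 1 => "c1"
Compressed: "c1b2c1b1c1"
Compressed length: 10

10


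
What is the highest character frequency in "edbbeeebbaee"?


Input: edbbeeebbaee
Character counts:
  'a': 1
  'b': 4
  'd': 1
  'e': 6
Maximum frequency: 6

6


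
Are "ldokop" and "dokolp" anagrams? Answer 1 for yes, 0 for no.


Strings: "ldokop", "dokolp"
Sorted first:  dkloop
Sorted second: dkloop
Sorted forms match => anagrams

1


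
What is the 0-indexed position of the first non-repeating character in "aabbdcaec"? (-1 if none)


Input: aabbdcaec
Character frequencies:
  'a': 3
  'b': 2
  'c': 2
  'd': 1
  'e': 1
Scanning left to right for freq == 1:
  Position 0 ('a'): freq=3, skip
  Position 1 ('a'): freq=3, skip
  Position 2 ('b'): freq=2, skip
  Position 3 ('b'): freq=2, skip
  Position 4 ('d'): unique! => answer = 4

4


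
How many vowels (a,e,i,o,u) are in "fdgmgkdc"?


Input: fdgmgkdc
Checking each character:
  'f' at position 0: consonant
  'd' at position 1: consonant
  'g' at position 2: consonant
  'm' at position 3: consonant
  'g' at position 4: consonant
  'k' at position 5: consonant
  'd' at position 6: consonant
  'c' at position 7: consonant
Total vowels: 0

0


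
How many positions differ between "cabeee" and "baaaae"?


Comparing "cabeee" and "baaaae" position by position:
  Position 0: 'c' vs 'b' => DIFFER
  Position 1: 'a' vs 'a' => same
  Position 2: 'b' vs 'a' => DIFFER
  Position 3: 'e' vs 'a' => DIFFER
  Position 4: 'e' vs 'a' => DIFFER
  Position 5: 'e' vs 'e' => same
Positions that differ: 4

4


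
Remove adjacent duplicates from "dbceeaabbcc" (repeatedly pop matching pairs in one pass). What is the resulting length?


Input: dbceeaabbcc
Stack-based adjacent duplicate removal:
  Read 'd': push. Stack: d
  Read 'b': push. Stack: db
  Read 'c': push. Stack: dbc
  Read 'e': push. Stack: dbce
  Read 'e': matches stack top 'e' => pop. Stack: dbc
  Read 'a': push. Stack: dbca
  Read 'a': matches stack top 'a' => pop. Stack: dbc
  Read 'b': push. Stack: dbcb
  Read 'b': matches stack top 'b' => pop. Stack: dbc
  Read 'c': matches stack top 'c' => pop. Stack: db
  Read 'c': push. Stack: dbc
Final stack: "dbc" (length 3)

3


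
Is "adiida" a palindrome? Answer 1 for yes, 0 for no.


Input: adiida
Reversed: adiida
  Compare pos 0 ('a') with pos 5 ('a'): match
  Compare pos 1 ('d') with pos 4 ('d'): match
  Compare pos 2 ('i') with pos 3 ('i'): match
Result: palindrome

1


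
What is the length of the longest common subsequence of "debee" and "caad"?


LCS of "debee" and "caad"
DP table:
           c    a    a    d
      0    0    0    0    0
  d   0    0    0    0    1
  e   0    0    0    0    1
  b   0    0    0    0    1
  e   0    0    0    0    1
  e   0    0    0    0    1
LCS length = dp[5][4] = 1

1


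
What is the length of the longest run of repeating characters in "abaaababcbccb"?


Input: "abaaababcbccb"
Scanning for longest run:
  Position 1 ('b'): new char, reset run to 1
  Position 2 ('a'): new char, reset run to 1
  Position 3 ('a'): continues run of 'a', length=2
  Position 4 ('a'): continues run of 'a', length=3
  Position 5 ('b'): new char, reset run to 1
  Position 6 ('a'): new char, reset run to 1
  Position 7 ('b'): new char, reset run to 1
  Position 8 ('c'): new char, reset run to 1
  Position 9 ('b'): new char, reset run to 1
  Position 10 ('c'): new char, reset run to 1
  Position 11 ('c'): continues run of 'c', length=2
  Position 12 ('b'): new char, reset run to 1
Longest run: 'a' with length 3

3


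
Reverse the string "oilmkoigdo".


Input: oilmkoigdo
Reading characters right to left:
  Position 9: 'o'
  Position 8: 'd'
  Position 7: 'g'
  Position 6: 'i'
  Position 5: 'o'
  Position 4: 'k'
  Position 3: 'm'
  Position 2: 'l'
  Position 1: 'i'
  Position 0: 'o'
Reversed: odgiokmlio

odgiokmlio


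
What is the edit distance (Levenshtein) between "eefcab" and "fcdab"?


Computing edit distance: "eefcab" -> "fcdab"
DP table:
           f    c    d    a    b
      0    1    2    3    4    5
  e   1    1    2    3    4    5
  e   2    2    2    3    4    5
  f   3    2    3    3    4    5
  c   4    3    2    3    4    5
  a   5    4    3    3    3    4
  b   6    5    4    4    4    3
Edit distance = dp[6][5] = 3

3


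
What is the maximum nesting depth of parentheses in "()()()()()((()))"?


Input: "()()()()()((()))"
Tracking depth:
  Position 0 '(': depth becomes 1
  Position 1 ')': depth becomes 0
  Position 2 '(': depth becomes 1
  Position 3 ')': depth becomes 0
  Position 4 '(': depth becomes 1
  Position 5 ')': depth becomes 0
  Position 6 '(': depth becomes 1
  Position 7 ')': depth becomes 0
  Position 8 '(': depth becomes 1
  Position 9 ')': depth becomes 0
  Position 10 '(': depth becomes 1
  Position 11 '(': depth becomes 2
  Position 12 '(': depth becomes 3
  Position 13 ')': depth becomes 2
  Position 14 ')': depth becomes 1
  Position 15 ')': depth becomes 0
Maximum depth reached: 3

3


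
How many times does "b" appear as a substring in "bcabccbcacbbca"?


Searching for "b" in "bcabccbcacbbca"
Scanning each position:
  Position 0: "b" => MATCH
  Position 1: "c" => no
  Position 2: "a" => no
  Position 3: "b" => MATCH
  Position 4: "c" => no
  Position 5: "c" => no
  Position 6: "b" => MATCH
  Position 7: "c" => no
  Position 8: "a" => no
  Position 9: "c" => no
  Position 10: "b" => MATCH
  Position 11: "b" => MATCH
  Position 12: "c" => no
  Position 13: "a" => no
Total occurrences: 5

5


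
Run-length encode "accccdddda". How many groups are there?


Input: accccdddda
Scanning for consecutive runs:
  Group 1: 'a' x 1 (positions 0-0)
  Group 2: 'c' x 4 (positions 1-4)
  Group 3: 'd' x 4 (positions 5-8)
  Group 4: 'a' x 1 (positions 9-9)
Total groups: 4

4


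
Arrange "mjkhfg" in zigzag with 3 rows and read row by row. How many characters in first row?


Zigzag "mjkhfg" into 3 rows:
Placing characters:
  'm' => row 0
  'j' => row 1
  'k' => row 2
  'h' => row 1
  'f' => row 0
  'g' => row 1
Rows:
  Row 0: "mf"
  Row 1: "jhg"
  Row 2: "k"
First row length: 2

2


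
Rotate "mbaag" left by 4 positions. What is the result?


Input: "mbaag", rotate left by 4
First 4 characters: "mbaa"
Remaining characters: "g"
Concatenate remaining + first: "g" + "mbaa" = "gmbaa"

gmbaa


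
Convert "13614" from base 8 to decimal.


Input: "13614" in base 8
Positional expansion:
  Digit '1' (value 1) x 8^4 = 4096
  Digit '3' (value 3) x 8^3 = 1536
  Digit '6' (value 6) x 8^2 = 384
  Digit '1' (value 1) x 8^1 = 8
  Digit '4' (value 4) x 8^0 = 4
Sum = 6028

6028


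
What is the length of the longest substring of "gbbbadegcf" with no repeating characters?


Input: "gbbbadegcf"
Sliding window (track last position of each char):
  Position 0 ('g'): window [0,0] length 1 -- new best
  Position 1 ('b'): window [0,1] length 2 -- new best
  Position 2 ('b'): repeat (last at 1), move window start to 2
  Position 2 ('b'): window [2,2] length 1
  Position 3 ('b'): repeat (last at 2), move window start to 3
  Position 3 ('b'): window [3,3] length 1
  Position 4 ('a'): window [3,4] length 2
  Position 5 ('d'): window [3,5] length 3 -- new best
  Position 6 ('e'): window [3,6] length 4 -- new best
  Position 7 ('g'): window [3,7] length 5 -- new best
  Position 8 ('c'): window [3,8] length 6 -- new best
  Position 9 ('f'): window [3,9] length 7 -- new best
Longest substring with no repeats: "badegcf" with length 7

7


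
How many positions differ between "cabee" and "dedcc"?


Comparing "cabee" and "dedcc" position by position:
  Position 0: 'c' vs 'd' => DIFFER
  Position 1: 'a' vs 'e' => DIFFER
  Position 2: 'b' vs 'd' => DIFFER
  Position 3: 'e' vs 'c' => DIFFER
  Position 4: 'e' vs 'c' => DIFFER
Positions that differ: 5

5


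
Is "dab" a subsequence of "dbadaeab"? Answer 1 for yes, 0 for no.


Check if "dab" is a subsequence of "dbadaeab"
Greedy scan:
  Position 0 ('d'): matches sub[0] = 'd'
  Position 1 ('b'): no match needed
  Position 2 ('a'): matches sub[1] = 'a'
  Position 3 ('d'): no match needed
  Position 4 ('a'): no match needed
  Position 5 ('e'): no match needed
  Position 6 ('a'): no match needed
  Position 7 ('b'): matches sub[2] = 'b'
All 3 characters matched => is a subsequence

1


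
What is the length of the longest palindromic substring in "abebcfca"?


Input: "abebcfca"
Checking substrings for palindromes:
  [1:4] "beb" (len 3) => palindrome
  [4:7] "cfc" (len 3) => palindrome
Longest palindromic substring: "beb" with length 3

3


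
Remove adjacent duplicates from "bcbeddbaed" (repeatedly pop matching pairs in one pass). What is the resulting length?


Input: bcbeddbaed
Stack-based adjacent duplicate removal:
  Read 'b': push. Stack: b
  Read 'c': push. Stack: bc
  Read 'b': push. Stack: bcb
  Read 'e': push. Stack: bcbe
  Read 'd': push. Stack: bcbed
  Read 'd': matches stack top 'd' => pop. Stack: bcbe
  Read 'b': push. Stack: bcbeb
  Read 'a': push. Stack: bcbeba
  Read 'e': push. Stack: bcbebae
  Read 'd': push. Stack: bcbebaed
Final stack: "bcbebaed" (length 8)

8


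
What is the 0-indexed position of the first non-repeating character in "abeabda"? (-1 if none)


Input: abeabda
Character frequencies:
  'a': 3
  'b': 2
  'd': 1
  'e': 1
Scanning left to right for freq == 1:
  Position 0 ('a'): freq=3, skip
  Position 1 ('b'): freq=2, skip
  Position 2 ('e'): unique! => answer = 2

2


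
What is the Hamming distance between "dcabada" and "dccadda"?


Comparing "dcabada" and "dccadda" position by position:
  Position 0: 'd' vs 'd' => same
  Position 1: 'c' vs 'c' => same
  Position 2: 'a' vs 'c' => differ
  Position 3: 'b' vs 'a' => differ
  Position 4: 'a' vs 'd' => differ
  Position 5: 'd' vs 'd' => same
  Position 6: 'a' vs 'a' => same
Total differences (Hamming distance): 3

3


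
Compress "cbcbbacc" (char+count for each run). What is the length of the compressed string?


Input: cbcbbacc
Runs:
  'c' x 1 => "c1"
  'b' x 1 => "b1"
  'c' x 1 => "c1"
  'b' x 2 => "b2"
  'a' x 1 => "a1"
  'c' x 2 => "c2"
Compressed: "c1b1c1b2a1c2"
Compressed length: 12

12


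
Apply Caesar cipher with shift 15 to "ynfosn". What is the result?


Caesar cipher: shift "ynfosn" by 15
  'y' (pos 24) + 15 = pos 13 = 'n'
  'n' (pos 13) + 15 = pos 2 = 'c'
  'f' (pos 5) + 15 = pos 20 = 'u'
  'o' (pos 14) + 15 = pos 3 = 'd'
  's' (pos 18) + 15 = pos 7 = 'h'
  'n' (pos 13) + 15 = pos 2 = 'c'
Result: ncudhc

ncudhc


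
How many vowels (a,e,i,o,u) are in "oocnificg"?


Input: oocnificg
Checking each character:
  'o' at position 0: vowel (running total: 1)
  'o' at position 1: vowel (running total: 2)
  'c' at position 2: consonant
  'n' at position 3: consonant
  'i' at position 4: vowel (running total: 3)
  'f' at position 5: consonant
  'i' at position 6: vowel (running total: 4)
  'c' at position 7: consonant
  'g' at position 8: consonant
Total vowels: 4

4


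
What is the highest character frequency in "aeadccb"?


Input: aeadccb
Character counts:
  'a': 2
  'b': 1
  'c': 2
  'd': 1
  'e': 1
Maximum frequency: 2

2


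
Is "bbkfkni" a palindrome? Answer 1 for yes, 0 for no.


Input: bbkfkni
Reversed: inkfkbb
  Compare pos 0 ('b') with pos 6 ('i'): MISMATCH
  Compare pos 1 ('b') with pos 5 ('n'): MISMATCH
  Compare pos 2 ('k') with pos 4 ('k'): match
Result: not a palindrome

0


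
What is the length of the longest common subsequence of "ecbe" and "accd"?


LCS of "ecbe" and "accd"
DP table:
           a    c    c    d
      0    0    0    0    0
  e   0    0    0    0    0
  c   0    0    1    1    1
  b   0    0    1    1    1
  e   0    0    1    1    1
LCS length = dp[4][4] = 1

1


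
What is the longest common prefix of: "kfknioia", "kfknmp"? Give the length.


Words: kfknioia, kfknmp
  Position 0: all 'k' => match
  Position 1: all 'f' => match
  Position 2: all 'k' => match
  Position 3: all 'n' => match
  Position 4: ('i', 'm') => mismatch, stop
LCP = "kfkn" (length 4)

4


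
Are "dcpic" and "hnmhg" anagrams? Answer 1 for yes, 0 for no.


Strings: "dcpic", "hnmhg"
Sorted first:  ccdip
Sorted second: ghhmn
Differ at position 0: 'c' vs 'g' => not anagrams

0


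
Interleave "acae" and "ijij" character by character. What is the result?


Interleaving "acae" and "ijij":
  Position 0: 'a' from first, 'i' from second => "ai"
  Position 1: 'c' from first, 'j' from second => "cj"
  Position 2: 'a' from first, 'i' from second => "ai"
  Position 3: 'e' from first, 'j' from second => "ej"
Result: aicjaiej

aicjaiej


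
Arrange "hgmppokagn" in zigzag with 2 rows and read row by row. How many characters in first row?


Zigzag "hgmppokagn" into 2 rows:
Placing characters:
  'h' => row 0
  'g' => row 1
  'm' => row 0
  'p' => row 1
  'p' => row 0
  'o' => row 1
  'k' => row 0
  'a' => row 1
  'g' => row 0
  'n' => row 1
Rows:
  Row 0: "hmpkg"
  Row 1: "gpoan"
First row length: 5

5


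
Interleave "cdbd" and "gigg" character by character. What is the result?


Interleaving "cdbd" and "gigg":
  Position 0: 'c' from first, 'g' from second => "cg"
  Position 1: 'd' from first, 'i' from second => "di"
  Position 2: 'b' from first, 'g' from second => "bg"
  Position 3: 'd' from first, 'g' from second => "dg"
Result: cgdibgdg

cgdibgdg
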